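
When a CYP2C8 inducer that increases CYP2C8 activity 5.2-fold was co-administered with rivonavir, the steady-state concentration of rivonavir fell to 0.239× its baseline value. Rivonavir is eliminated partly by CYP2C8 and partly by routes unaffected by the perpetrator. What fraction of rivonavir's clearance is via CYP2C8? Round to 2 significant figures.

0.76

Write x for the fraction cleared via CYP2C8. The observed steady-state concentration change means clearance rose to 1/0.239 = 4.184 of baseline.
Setting x·5.2 + (1 − x) = 4.184 and solving: x = (4.184 − 1)/(5.2 − 1) = 0.76.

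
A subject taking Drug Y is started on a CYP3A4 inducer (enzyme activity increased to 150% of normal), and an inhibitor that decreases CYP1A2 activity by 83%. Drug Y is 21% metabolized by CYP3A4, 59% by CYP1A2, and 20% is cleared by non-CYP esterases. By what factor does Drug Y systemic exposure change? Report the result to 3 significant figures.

The CYP3A4 pathway (21% of clearance) is boosted to 1.5× activity: 0.21 × 1.5 = 0.315.
The CYP1A2 pathway (59% of clearance) falls to 0.17× activity: 0.59 × 0.17 = 0.1003.
Non-CYP routes (20%) are unchanged.
CL_new/CL_old = 0.315 + 0.1003 + 0.2 = 0.6153.
Because systemic exposure varies inversely with clearance, the combined effect is 1 / 0.6153 = 1.63.

1.63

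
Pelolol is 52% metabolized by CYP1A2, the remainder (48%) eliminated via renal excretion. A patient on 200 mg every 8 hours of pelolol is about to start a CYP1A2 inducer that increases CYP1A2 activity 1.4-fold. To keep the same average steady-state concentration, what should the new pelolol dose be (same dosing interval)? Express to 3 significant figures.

CYP1A2: 0.52 × 1.4 = 0.728
Other: 0.48 (unchanged)
New clearance relative to baseline: 0.728 + 0.48 = 1.208.
Exposure is unchanged when dose changes in proportion to clearance. New dose = 200 mg × 1.208 = 242 mg.

242 mg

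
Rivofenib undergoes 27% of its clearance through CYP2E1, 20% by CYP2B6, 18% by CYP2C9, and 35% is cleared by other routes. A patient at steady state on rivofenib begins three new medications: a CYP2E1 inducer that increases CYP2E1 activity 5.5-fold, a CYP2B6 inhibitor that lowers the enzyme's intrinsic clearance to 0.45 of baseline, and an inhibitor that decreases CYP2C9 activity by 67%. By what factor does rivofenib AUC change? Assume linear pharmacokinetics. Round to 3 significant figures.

0.504

The CYP2E1 pathway (27% of clearance) rises to 5.5× activity: 0.27 × 5.5 = 1.485.
The CYP2B6 pathway (20% of clearance) is reduced to 0.45× activity: 0.2 × 0.45 = 0.09.
The CYP2C9 pathway (18% of clearance) falls to 0.33× activity: 0.18 × 0.33 = 0.0594.
The remaining 35% of clearance is unaffected.
Relative clearance = 1.485 + 0.09 + 0.0594 + 0.35 = 1.9844.
Net AUC ratio = 1 / 1.9844 = 0.504.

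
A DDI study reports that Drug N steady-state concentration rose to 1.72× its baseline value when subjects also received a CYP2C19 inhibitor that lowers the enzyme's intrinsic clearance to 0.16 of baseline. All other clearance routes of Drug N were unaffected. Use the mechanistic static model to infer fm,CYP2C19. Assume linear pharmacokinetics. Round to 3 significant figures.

0.498

CL'/CL = 1 / 1.72 = 0.5814
0.16·fm + (1 − fm) = 0.5814
fm = (0.5814 − 1) / (0.16 − 1) = 0.498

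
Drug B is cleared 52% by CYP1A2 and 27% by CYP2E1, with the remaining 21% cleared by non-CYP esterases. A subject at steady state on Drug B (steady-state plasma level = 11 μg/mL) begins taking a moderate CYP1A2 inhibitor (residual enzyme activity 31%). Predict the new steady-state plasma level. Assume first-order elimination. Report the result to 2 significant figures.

17 μg/mL

The CYP1A2 pathway (52% of clearance) falls to 0.31× activity: 0.52 × 0.31 = 0.1612.
CYP2E1 (27%) and the residual 21% are unaffected.
New clearance relative to baseline: 0.1612 + 0.27 + 0.21 = 0.6412.
With dosing unchanged, steady-state plasma level scales as 1/CL: 11 / 0.6412 = 17 μg/mL.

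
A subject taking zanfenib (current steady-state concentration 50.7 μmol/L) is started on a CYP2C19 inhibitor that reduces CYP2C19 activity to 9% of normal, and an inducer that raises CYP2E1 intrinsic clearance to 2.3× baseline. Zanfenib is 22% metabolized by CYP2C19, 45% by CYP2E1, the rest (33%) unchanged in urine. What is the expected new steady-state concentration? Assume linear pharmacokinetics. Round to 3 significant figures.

36.6 μmol/L

The CYP2C19 pathway (22% of clearance) is reduced to 0.09× activity: 0.22 × 0.09 = 0.0198.
The CYP2E1 pathway (45% of clearance) rises to 2.3× activity: 0.45 × 2.3 = 1.035.
The remaining 33% of clearance is unaffected.
New clearance relative to baseline: 0.0198 + 1.035 + 0.33 = 1.3848.
New steady-state concentration = 50.7 / 1.3848 = 36.6 μmol/L (concentration scales inversely with clearance).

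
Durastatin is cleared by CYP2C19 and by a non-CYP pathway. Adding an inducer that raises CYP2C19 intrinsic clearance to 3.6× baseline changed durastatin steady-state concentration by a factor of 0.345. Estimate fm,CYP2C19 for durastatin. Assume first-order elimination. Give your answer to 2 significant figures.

0.73

Let x = fm,CYP2C19. Because steady-state concentration ∝ 1/CL, relative clearance rose to 1/0.345 = 2.899.
Setting x·3.6 + (1 − x) = 2.899 and solving: x = (2.899 − 1)/(3.6 − 1) = 0.73.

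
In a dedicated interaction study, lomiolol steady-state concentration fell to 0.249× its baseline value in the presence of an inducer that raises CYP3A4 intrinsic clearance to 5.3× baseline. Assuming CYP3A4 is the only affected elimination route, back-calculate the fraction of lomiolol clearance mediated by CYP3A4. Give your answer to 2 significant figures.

0.70

Let fm be the CYP3A4 fraction. New clearance relative to baseline = fm × 5.3 + (1 − fm).
Steady-state concentration ratio = 1 / (new CL fraction), so new CL fraction = 1 / 0.249 = 4.016.
fm × 5.3 + 1 − fm = 4.016  ⇒  fm × (5.3 − 1) = 3.016  ⇒  fm = 0.70.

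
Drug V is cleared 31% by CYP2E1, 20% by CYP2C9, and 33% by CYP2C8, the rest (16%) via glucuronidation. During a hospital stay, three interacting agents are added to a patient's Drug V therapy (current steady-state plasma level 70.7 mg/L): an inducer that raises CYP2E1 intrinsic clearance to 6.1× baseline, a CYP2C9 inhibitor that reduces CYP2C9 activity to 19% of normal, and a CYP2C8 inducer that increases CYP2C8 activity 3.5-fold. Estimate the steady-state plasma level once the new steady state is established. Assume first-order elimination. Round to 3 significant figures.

The CYP2E1 pathway (31% of clearance) is boosted to 6.1× activity: 0.31 × 6.1 = 1.891.
The CYP2C9 pathway (20% of clearance) drops to 0.19× activity: 0.2 × 0.19 = 0.038.
The CYP2C8 pathway (33% of clearance) increases to 3.5× activity: 0.33 × 3.5 = 1.155.
Non-CYP routes (16%) are unchanged.
New clearance relative to baseline: 1.891 + 0.038 + 1.155 + 0.16 = 3.244.
New steady-state plasma level = 70.7 / 3.244 = 21.8 mg/L (concentration scales inversely with clearance).

21.8 mg/L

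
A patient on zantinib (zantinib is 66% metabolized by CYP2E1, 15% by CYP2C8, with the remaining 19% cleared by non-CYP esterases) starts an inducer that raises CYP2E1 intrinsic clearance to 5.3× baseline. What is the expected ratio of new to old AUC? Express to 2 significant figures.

The CYP2E1 pathway (66% of clearance) rises to 5.3× activity: 0.66 × 5.3 = 3.498.
CYP2C8 (15%) and the residual 19% are unaffected.
CL_new/CL_old = 3.498 + 0.15 + 0.19 = 3.838.
AUC is inversely proportional to clearance, so the fold-change is 1 / 3.838 = 0.26.

0.26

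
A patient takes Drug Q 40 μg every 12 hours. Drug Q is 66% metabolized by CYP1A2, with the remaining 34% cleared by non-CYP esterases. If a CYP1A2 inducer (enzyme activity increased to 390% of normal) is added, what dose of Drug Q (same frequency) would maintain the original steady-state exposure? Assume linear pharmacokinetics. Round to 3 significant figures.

117 μg

The CYP1A2 pathway (66% of clearance) increases to 3.9× activity: 0.66 × 3.9 = 2.574.
The remaining 34% of clearance is unaffected.
CL_new/CL_old = 2.574 + 0.34 = 2.914.
To maintain the same steady-state level, dose must scale with clearance: new dose = 40 × 2.914 = 117 μg.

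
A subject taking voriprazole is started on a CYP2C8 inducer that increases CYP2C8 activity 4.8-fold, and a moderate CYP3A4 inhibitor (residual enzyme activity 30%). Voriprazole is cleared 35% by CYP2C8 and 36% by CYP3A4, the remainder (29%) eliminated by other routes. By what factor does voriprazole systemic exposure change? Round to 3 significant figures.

0.481

The CYP2C8 pathway (35% of clearance) rises to 4.8× activity: 0.35 × 4.8 = 1.68.
The CYP3A4 pathway (36% of clearance) is reduced to 0.3× activity: 0.36 × 0.3 = 0.108.
Non-CYP routes (29%) are unchanged.
Relative clearance = 1.68 + 0.108 + 0.29 = 2.078.
Because systemic exposure varies inversely with clearance, the combined effect is 1 / 2.078 = 0.481.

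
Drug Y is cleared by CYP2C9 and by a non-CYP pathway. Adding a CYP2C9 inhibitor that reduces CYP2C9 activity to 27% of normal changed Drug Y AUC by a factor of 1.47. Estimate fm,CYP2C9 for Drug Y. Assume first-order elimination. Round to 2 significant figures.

0.44

Let fm be the CYP2C9 fraction. New clearance relative to baseline = fm × 0.27 + (1 − fm).
AUC ratio = 1 / (new CL fraction), so new CL fraction = 1 / 1.47 = 0.6803.
fm × 0.27 + 1 − fm = 0.6803  ⇒  fm × (0.27 − 1) = −0.3197  ⇒  fm = 0.44.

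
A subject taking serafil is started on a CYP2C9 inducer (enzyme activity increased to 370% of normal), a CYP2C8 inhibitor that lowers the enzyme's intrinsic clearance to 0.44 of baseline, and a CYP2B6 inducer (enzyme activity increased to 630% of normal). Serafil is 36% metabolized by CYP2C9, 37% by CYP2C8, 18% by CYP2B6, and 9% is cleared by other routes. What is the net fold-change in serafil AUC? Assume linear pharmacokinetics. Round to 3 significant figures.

0.368

CYP2C9: 0.36 × 3.7 = 1.332
CYP2C8: 0.37 × 0.44 = 0.1628
CYP2B6: 0.18 × 6.3 = 1.134
Other: 0.09 (unchanged)
CL_new/CL_old = 1.332 + 0.1628 + 1.134 + 0.09 = 2.7188.
Because AUC varies inversely with clearance, the combined effect is 1 / 2.7188 = 0.368.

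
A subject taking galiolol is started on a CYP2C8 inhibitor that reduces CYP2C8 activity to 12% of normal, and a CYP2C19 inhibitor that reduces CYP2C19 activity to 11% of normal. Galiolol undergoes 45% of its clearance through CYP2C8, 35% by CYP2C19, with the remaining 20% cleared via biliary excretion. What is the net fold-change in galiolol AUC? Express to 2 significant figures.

3.4

CYP2C8: 0.45 × 0.12 = 0.054
CYP2C19: 0.35 × 0.11 = 0.0385
Other: 0.2 (unchanged)
CL_new/CL_old = 0.054 + 0.0385 + 0.2 = 0.2925.
Net AUC ratio = 1 / 0.2925 = 3.4.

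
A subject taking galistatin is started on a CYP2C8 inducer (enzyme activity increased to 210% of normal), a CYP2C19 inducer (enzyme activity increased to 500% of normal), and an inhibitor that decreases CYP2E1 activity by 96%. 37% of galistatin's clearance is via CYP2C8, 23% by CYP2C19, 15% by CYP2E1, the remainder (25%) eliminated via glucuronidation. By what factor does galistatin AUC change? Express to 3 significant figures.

0.458

The CYP2C8 pathway (37% of clearance) rises to 2.1× activity: 0.37 × 2.1 = 0.777.
The CYP2C19 pathway (23% of clearance) rises to 5× activity: 0.23 × 5 = 1.15.
The CYP2E1 pathway (15% of clearance) is reduced to 0.04× activity: 0.15 × 0.04 = 0.006.
The remaining 25% of clearance is unaffected.
Relative clearance = 0.777 + 1.15 + 0.006 + 0.25 = 2.183.
Because AUC varies inversely with clearance, the combined effect is 1 / 2.183 = 0.458.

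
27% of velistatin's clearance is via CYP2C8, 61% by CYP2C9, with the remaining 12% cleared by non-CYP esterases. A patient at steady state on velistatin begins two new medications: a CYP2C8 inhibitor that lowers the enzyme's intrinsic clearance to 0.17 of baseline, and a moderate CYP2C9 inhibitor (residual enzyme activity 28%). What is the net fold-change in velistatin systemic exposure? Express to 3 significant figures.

2.97

The CYP2C8 pathway (27% of clearance) is reduced to 0.17× activity: 0.27 × 0.17 = 0.0459.
The CYP2C9 pathway (61% of clearance) falls to 0.28× activity: 0.61 × 0.28 = 0.1708.
Non-CYP routes (12%) are unchanged.
CL_new/CL_old = 0.0459 + 0.1708 + 0.12 = 0.3367.
Systemic exposure ∝ 1/CL: fold-change = 1 / 0.3367 = 2.97.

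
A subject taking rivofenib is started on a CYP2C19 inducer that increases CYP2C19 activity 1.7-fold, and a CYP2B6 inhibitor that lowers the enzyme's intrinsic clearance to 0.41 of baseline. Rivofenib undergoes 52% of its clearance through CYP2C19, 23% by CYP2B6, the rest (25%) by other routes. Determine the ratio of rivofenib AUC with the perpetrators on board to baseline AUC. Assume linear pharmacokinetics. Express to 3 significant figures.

0.814

CYP2C19: 0.52 × 1.7 = 0.884
CYP2B6: 0.23 × 0.41 = 0.0943
Other: 0.25 (unchanged)
CL_new/CL_old = 0.884 + 0.0943 + 0.25 = 1.2283.
Net AUC ratio = 1 / 1.2283 = 0.814.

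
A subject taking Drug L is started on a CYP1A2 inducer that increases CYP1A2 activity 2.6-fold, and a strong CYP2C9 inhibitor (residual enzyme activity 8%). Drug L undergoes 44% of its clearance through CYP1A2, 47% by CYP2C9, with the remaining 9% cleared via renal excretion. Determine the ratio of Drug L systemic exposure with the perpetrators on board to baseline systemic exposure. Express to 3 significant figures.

CYP1A2: 0.44 × 2.6 = 1.144
CYP2C9: 0.47 × 0.08 = 0.0376
Other: 0.09 (unchanged)
New clearance relative to baseline: 1.144 + 0.0376 + 0.09 = 1.2716.
Systemic exposure ∝ 1/CL: fold-change = 1 / 1.2716 = 0.786.

0.786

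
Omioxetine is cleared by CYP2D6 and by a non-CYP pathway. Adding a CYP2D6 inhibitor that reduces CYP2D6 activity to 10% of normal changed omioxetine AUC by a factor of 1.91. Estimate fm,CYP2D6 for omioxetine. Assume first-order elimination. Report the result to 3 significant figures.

CL'/CL = 1 / 1.91 = 0.5236
0.1·fm + (1 − fm) = 0.5236
fm = (0.5236 − 1) / (0.1 − 1) = 0.529

0.529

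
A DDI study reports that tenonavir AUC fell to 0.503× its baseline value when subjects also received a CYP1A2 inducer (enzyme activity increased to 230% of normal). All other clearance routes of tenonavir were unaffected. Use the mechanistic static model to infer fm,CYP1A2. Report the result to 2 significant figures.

Write x for the fraction cleared via CYP1A2. The observed AUC change means clearance rose to 1/0.503 = 1.988 of baseline.
Only the CYP1A2 route changed, so 1.988 = x·2.3 + (1 − x), giving x = 0.76.

0.76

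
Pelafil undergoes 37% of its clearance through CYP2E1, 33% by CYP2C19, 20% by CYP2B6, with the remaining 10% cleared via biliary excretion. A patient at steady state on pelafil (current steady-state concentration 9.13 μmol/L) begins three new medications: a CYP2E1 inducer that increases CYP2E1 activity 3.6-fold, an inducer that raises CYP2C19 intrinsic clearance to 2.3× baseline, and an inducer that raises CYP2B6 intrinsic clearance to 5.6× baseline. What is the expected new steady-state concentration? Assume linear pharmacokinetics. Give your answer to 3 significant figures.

The CYP2E1 pathway (37% of clearance) is boosted to 3.6× activity: 0.37 × 3.6 = 1.332.
The CYP2C19 pathway (33% of clearance) rises to 2.3× activity: 0.33 × 2.3 = 0.759.
The CYP2B6 pathway (20% of clearance) is boosted to 5.6× activity: 0.2 × 5.6 = 1.12.
Non-CYP routes (10%) are unchanged.
CL_new/CL_old = 1.332 + 0.759 + 1.12 + 0.1 = 3.311.
New steady-state concentration = 9.13 / 3.311 = 2.76 μmol/L (concentration scales inversely with clearance).

2.76 μmol/L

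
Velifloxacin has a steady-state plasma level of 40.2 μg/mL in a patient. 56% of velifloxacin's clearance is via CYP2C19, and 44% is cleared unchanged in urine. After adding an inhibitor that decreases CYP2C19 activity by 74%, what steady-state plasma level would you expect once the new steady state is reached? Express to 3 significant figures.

The CYP2C19 pathway (56% of clearance) drops to 0.26× activity: 0.56 × 0.26 = 0.1456.
Non-CYP routes (44%) are unchanged.
Relative clearance = 0.1456 + 0.44 = 0.5856.
New steady-state plasma level = baseline ÷ relative clearance = 40.2 / 0.5856 = 68.6 μg/mL.

68.6 μg/mL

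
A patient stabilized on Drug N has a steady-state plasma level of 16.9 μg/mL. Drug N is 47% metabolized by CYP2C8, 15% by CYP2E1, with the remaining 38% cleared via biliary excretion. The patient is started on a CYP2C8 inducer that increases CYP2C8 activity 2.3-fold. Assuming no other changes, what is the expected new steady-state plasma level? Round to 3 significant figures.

The CYP2C8 pathway (47% of clearance) increases to 2.3× activity: 0.47 × 2.3 = 1.081.
CYP2E1 (15%) and the residual 38% are unaffected.
Relative clearance = 1.081 + 0.15 + 0.38 = 1.611.
New steady-state plasma level = baseline ÷ relative clearance = 16.9 / 1.611 = 10.5 μg/mL.

10.5 μg/mL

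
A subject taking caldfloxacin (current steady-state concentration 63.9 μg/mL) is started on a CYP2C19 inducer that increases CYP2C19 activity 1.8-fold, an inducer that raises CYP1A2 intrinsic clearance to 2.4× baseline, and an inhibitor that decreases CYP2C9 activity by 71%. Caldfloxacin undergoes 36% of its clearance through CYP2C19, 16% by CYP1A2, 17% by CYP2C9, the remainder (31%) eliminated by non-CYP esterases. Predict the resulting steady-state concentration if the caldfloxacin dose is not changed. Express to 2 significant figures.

46 μg/mL

The CYP2C19 pathway (36% of clearance) is boosted to 1.8× activity: 0.36 × 1.8 = 0.648.
The CYP1A2 pathway (16% of clearance) rises to 2.4× activity: 0.16 × 2.4 = 0.384.
The CYP2C9 pathway (17% of clearance) is reduced to 0.29× activity: 0.17 × 0.29 = 0.0493.
The remaining 31% of clearance is unaffected.
New clearance relative to baseline: 0.648 + 0.384 + 0.0493 + 0.31 = 1.3913.
Steady-state concentration ∝ 1/CL: new value = 63.9 / 1.3913 = 46 μg/mL.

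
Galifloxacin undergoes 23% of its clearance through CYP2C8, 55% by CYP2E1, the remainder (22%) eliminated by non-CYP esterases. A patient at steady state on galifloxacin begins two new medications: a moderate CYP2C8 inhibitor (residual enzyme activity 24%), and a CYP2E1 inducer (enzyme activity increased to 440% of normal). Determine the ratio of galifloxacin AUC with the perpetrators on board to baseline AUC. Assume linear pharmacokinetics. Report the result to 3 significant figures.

0.371

The CYP2C8 pathway (23% of clearance) drops to 0.24× activity: 0.23 × 0.24 = 0.0552.
The CYP2E1 pathway (55% of clearance) rises to 4.4× activity: 0.55 × 4.4 = 2.42.
The remaining 22% of clearance is unaffected.
Relative clearance = 0.0552 + 2.42 + 0.22 = 2.6952.
Net AUC ratio = 1 / 2.6952 = 0.371.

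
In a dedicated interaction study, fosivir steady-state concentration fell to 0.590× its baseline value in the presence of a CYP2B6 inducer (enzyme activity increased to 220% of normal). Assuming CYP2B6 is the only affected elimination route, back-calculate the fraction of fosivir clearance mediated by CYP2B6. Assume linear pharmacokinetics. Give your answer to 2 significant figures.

Let fm be the CYP2B6 fraction. New clearance relative to baseline = fm × 2.2 + (1 − fm).
Steady-state concentration ratio = 1 / (new CL fraction), so new CL fraction = 1 / 0.590 = 1.695.
fm × 2.2 + 1 − fm = 1.695  ⇒  fm × (2.2 − 1) = 0.6949  ⇒  fm = 0.58.

0.58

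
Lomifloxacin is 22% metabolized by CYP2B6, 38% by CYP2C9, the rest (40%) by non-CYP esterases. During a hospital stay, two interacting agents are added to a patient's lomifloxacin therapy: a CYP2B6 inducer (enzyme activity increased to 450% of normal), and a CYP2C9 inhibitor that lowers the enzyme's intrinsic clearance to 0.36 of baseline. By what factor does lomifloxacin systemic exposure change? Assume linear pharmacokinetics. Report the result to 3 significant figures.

0.655

CYP2B6: 0.22 × 4.5 = 0.99
CYP2C9: 0.38 × 0.36 = 0.1368
Other: 0.4 (unchanged)
New clearance relative to baseline: 0.99 + 0.1368 + 0.4 = 1.5268.
Net systemic exposure ratio = 1 / 1.5268 = 0.655.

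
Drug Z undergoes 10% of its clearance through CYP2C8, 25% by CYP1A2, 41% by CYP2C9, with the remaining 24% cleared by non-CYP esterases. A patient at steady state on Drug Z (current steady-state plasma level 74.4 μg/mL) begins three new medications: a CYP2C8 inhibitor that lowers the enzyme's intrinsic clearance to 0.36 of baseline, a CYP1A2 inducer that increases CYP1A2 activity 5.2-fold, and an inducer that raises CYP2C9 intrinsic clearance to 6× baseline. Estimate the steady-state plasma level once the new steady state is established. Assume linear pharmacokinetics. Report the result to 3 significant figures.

CYP2C8: 0.1 × 0.36 = 0.036
CYP1A2: 0.25 × 5.2 = 1.3
CYP2C9: 0.41 × 6 = 2.46
Other: 0.24 (unchanged)
Relative clearance = 0.036 + 1.3 + 2.46 + 0.24 = 4.036.
Dividing the baseline by the relative clearance: 74.4 / 4.036 = 18.4 μg/mL.

18.4 μg/mL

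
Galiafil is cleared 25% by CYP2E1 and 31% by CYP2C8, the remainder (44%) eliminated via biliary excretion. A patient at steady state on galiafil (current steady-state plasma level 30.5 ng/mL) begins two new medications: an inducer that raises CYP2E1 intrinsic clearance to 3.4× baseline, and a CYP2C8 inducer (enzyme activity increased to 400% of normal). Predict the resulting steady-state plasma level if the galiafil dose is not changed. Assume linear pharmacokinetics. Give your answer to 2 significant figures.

The CYP2E1 pathway (25% of clearance) is boosted to 3.4× activity: 0.25 × 3.4 = 0.85.
The CYP2C8 pathway (31% of clearance) rises to 4× activity: 0.31 × 4 = 1.24.
Non-CYP routes (44%) are unchanged.
New clearance relative to baseline: 0.85 + 1.24 + 0.44 = 2.53.
Steady-state plasma level ∝ 1/CL: new value = 30.5 / 2.53 = 12 ng/mL.

12 ng/mL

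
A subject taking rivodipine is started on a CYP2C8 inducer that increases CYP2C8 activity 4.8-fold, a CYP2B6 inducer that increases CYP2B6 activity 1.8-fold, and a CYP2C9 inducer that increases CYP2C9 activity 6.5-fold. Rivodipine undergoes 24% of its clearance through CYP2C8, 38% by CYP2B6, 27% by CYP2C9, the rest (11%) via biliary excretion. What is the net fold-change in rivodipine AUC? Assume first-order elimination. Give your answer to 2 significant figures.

0.27

CYP2C8: 0.24 × 4.8 = 1.152
CYP2B6: 0.38 × 1.8 = 0.684
CYP2C9: 0.27 × 6.5 = 1.755
Other: 0.11 (unchanged)
CL_new/CL_old = 1.152 + 0.684 + 1.755 + 0.11 = 3.701.
Net AUC ratio = 1 / 3.701 = 0.27.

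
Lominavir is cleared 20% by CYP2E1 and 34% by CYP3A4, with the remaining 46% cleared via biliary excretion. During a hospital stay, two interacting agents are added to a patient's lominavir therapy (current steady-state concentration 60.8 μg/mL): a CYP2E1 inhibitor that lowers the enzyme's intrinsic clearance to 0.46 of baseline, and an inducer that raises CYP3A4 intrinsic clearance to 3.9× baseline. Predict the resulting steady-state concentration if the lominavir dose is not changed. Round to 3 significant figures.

32.4 μg/mL

CYP2E1: 0.2 × 0.46 = 0.092
CYP3A4: 0.34 × 3.9 = 1.326
Other: 0.46 (unchanged)
CL_new/CL_old = 0.092 + 1.326 + 0.46 = 1.878.
Steady-state concentration ∝ 1/CL: new value = 60.8 / 1.878 = 32.4 μg/mL.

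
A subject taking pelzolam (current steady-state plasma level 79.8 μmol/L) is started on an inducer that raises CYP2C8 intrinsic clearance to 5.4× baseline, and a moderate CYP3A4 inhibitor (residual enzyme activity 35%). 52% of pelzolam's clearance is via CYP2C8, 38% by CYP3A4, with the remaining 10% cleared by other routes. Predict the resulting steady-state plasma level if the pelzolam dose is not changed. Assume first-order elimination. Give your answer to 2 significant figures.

26 μmol/L

The CYP2C8 pathway (52% of clearance) rises to 5.4× activity: 0.52 × 5.4 = 2.808.
The CYP3A4 pathway (38% of clearance) falls to 0.35× activity: 0.38 × 0.35 = 0.133.
Non-CYP routes (10%) are unchanged.
CL_new/CL_old = 2.808 + 0.133 + 0.1 = 3.041.
Dividing the baseline by the relative clearance: 79.8 / 3.041 = 26 μmol/L.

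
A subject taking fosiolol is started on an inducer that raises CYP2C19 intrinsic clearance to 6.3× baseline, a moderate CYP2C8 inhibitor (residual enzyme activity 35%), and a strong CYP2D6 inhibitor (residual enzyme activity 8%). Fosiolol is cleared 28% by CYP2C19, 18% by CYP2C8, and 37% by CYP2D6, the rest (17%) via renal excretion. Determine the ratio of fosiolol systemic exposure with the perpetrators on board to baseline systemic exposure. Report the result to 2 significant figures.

0.49

The CYP2C19 pathway (28% of clearance) is boosted to 6.3× activity: 0.28 × 6.3 = 1.764.
The CYP2C8 pathway (18% of clearance) is reduced to 0.35× activity: 0.18 × 0.35 = 0.063.
The CYP2D6 pathway (37% of clearance) drops to 0.08× activity: 0.37 × 0.08 = 0.0296.
The remaining 17% of clearance is unaffected.
CL_new/CL_old = 1.764 + 0.063 + 0.0296 + 0.17 = 2.0266.
Net systemic exposure ratio = 1 / 2.0266 = 0.49.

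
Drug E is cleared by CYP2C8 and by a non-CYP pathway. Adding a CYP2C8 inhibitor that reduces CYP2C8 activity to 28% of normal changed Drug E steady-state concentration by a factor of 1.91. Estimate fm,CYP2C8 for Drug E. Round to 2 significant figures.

0.66

CL'/CL = 1 / 1.91 = 0.5236
0.28·fm + (1 − fm) = 0.5236
fm = (0.5236 − 1) / (0.28 − 1) = 0.66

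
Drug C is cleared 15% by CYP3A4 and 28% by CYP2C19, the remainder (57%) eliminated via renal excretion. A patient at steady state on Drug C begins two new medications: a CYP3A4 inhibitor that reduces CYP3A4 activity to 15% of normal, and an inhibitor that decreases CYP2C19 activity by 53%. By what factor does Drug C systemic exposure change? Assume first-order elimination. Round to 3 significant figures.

The CYP3A4 pathway (15% of clearance) falls to 0.15× activity: 0.15 × 0.15 = 0.0225.
The CYP2C19 pathway (28% of clearance) is reduced to 0.47× activity: 0.28 × 0.47 = 0.1316.
Non-CYP routes (57%) are unchanged.
CL_new/CL_old = 0.0225 + 0.1316 + 0.57 = 0.7241.
Net systemic exposure ratio = 1 / 0.7241 = 1.38.

1.38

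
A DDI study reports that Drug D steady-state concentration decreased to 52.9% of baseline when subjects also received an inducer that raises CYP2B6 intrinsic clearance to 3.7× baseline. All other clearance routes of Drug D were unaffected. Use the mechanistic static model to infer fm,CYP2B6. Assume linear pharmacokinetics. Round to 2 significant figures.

Let fm be the CYP2B6 fraction. New clearance relative to baseline = fm × 3.7 + (1 − fm).
Steady-state concentration ratio = 1 / (new CL fraction), so new CL fraction = 1 / 0.529 = 1.89.
fm × 3.7 + 1 − fm = 1.89  ⇒  fm × (3.7 − 1) = 0.8904  ⇒  fm = 0.33.

0.33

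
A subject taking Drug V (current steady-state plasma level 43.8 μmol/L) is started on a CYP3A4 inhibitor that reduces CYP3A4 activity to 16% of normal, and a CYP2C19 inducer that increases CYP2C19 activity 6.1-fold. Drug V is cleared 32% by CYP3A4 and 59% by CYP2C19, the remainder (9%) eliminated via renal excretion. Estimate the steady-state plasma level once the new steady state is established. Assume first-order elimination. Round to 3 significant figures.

CYP3A4: 0.32 × 0.16 = 0.0512
CYP2C19: 0.59 × 6.1 = 3.599
Other: 0.09 (unchanged)
CL_new/CL_old = 0.0512 + 3.599 + 0.09 = 3.7402.
New steady-state plasma level = 43.8 / 3.7402 = 11.7 μmol/L (concentration scales inversely with clearance).

11.7 μmol/L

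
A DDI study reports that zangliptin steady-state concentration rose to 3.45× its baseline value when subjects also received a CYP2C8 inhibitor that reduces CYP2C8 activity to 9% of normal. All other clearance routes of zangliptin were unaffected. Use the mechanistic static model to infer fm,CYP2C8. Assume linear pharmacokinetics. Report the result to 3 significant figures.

0.780

Let fm be the CYP2C8 fraction. New clearance relative to baseline = fm × 0.09 + (1 − fm).
Steady-state concentration ratio = 1 / (new CL fraction), so new CL fraction = 1 / 3.45 = 0.2899.
fm × 0.09 + 1 − fm = 0.2899  ⇒  fm × (0.09 − 1) = −0.7101  ⇒  fm = 0.780.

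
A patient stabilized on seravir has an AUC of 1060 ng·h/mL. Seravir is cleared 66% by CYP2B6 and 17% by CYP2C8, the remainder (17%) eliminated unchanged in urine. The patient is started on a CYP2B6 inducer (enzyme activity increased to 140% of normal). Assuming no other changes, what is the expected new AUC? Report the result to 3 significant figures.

839 ng·h/mL

The CYP2B6 pathway (66% of clearance) increases to 1.4× activity: 0.66 × 1.4 = 0.924.
CYP2C8 (17%) and the residual 17% are unaffected.
CL_new/CL_old = 0.924 + 0.17 + 0.17 = 1.264.
New AUC = baseline ÷ relative clearance = 1060 / 1.264 = 839 ng·h/mL.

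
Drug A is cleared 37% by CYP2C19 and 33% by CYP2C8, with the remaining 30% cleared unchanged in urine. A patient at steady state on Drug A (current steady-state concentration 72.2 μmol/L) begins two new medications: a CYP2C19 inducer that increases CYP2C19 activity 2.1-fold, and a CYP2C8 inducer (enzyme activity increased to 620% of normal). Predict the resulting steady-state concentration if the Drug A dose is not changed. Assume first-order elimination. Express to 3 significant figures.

The CYP2C19 pathway (37% of clearance) increases to 2.1× activity: 0.37 × 2.1 = 0.777.
The CYP2C8 pathway (33% of clearance) rises to 6.2× activity: 0.33 × 6.2 = 2.046.
Non-CYP routes (30%) are unchanged.
Relative clearance = 0.777 + 2.046 + 0.3 = 3.123.
New steady-state concentration = 72.2 / 3.123 = 23.1 μmol/L (concentration scales inversely with clearance).

23.1 μmol/L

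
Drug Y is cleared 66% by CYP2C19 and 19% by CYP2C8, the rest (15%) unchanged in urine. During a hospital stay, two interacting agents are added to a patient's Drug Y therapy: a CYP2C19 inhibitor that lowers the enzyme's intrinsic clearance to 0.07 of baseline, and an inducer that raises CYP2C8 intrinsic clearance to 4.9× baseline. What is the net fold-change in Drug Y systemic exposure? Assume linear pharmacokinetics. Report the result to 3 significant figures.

0.887

The CYP2C19 pathway (66% of clearance) drops to 0.07× activity: 0.66 × 0.07 = 0.0462.
The CYP2C8 pathway (19% of clearance) increases to 4.9× activity: 0.19 × 4.9 = 0.931.
The remaining 15% of clearance is unaffected.
New clearance relative to baseline: 0.0462 + 0.931 + 0.15 = 1.1272.
Because systemic exposure varies inversely with clearance, the combined effect is 1 / 1.1272 = 0.887.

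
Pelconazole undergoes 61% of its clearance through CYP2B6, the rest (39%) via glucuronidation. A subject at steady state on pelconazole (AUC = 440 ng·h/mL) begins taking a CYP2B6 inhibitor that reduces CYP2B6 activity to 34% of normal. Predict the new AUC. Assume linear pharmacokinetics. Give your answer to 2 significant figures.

7.4 × 10² ng·h/mL

CYP2B6: 0.61 × 0.34 = 0.2074
Other: 0.39 (unchanged)
New clearance relative to baseline: 0.2074 + 0.39 = 0.5974.
New AUC = baseline ÷ relative clearance = 440 / 0.5974 = 7.4 × 10² ng·h/mL.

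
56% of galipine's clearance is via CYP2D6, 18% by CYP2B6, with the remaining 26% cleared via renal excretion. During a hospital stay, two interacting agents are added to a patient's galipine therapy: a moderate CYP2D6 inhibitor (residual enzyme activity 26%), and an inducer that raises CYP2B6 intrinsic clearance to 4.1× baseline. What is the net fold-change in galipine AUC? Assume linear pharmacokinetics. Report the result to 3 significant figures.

0.874

The CYP2D6 pathway (56% of clearance) falls to 0.26× activity: 0.56 × 0.26 = 0.1456.
The CYP2B6 pathway (18% of clearance) rises to 4.1× activity: 0.18 × 4.1 = 0.738.
Non-CYP routes (26%) are unchanged.
CL_new/CL_old = 0.1456 + 0.738 + 0.26 = 1.1436.
AUC ∝ 1/CL: fold-change = 1 / 1.1436 = 0.874.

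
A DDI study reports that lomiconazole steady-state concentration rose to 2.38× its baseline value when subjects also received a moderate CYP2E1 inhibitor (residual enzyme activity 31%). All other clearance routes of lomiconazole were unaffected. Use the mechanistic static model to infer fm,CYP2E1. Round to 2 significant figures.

Write x for the fraction cleared via CYP2E1. The observed steady-state concentration change means clearance fell to 1/2.38 = 0.4202 of baseline.
Setting x·0.31 + (1 − x) = 0.4202 and solving: x = (0.4202 − 1)/(0.31 − 1) = 0.84.

0.84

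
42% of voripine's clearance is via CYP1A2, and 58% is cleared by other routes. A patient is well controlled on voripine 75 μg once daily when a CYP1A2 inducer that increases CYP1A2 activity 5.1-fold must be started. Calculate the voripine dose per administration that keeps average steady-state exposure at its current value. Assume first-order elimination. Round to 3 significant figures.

CYP1A2: 0.42 × 5.1 = 2.142
Other: 0.58 (unchanged)
New clearance relative to baseline: 2.142 + 0.58 = 2.722.
To maintain the same steady-state level, dose must scale with clearance: new dose = 75 × 2.722 = 204 μg.

204 μg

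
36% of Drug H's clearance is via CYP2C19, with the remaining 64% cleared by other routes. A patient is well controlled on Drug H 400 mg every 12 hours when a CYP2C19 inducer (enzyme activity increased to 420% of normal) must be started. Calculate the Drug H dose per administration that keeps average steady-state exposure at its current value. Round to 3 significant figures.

861 mg

CYP2C19: 0.36 × 4.2 = 1.512
Other: 0.64 (unchanged)
CL_new/CL_old = 1.512 + 0.64 = 2.152.
Css,avg = (dose rate)/CL, so holding Css fixed requires dose ∝ CL: 400 × 2.152 = 861 mg.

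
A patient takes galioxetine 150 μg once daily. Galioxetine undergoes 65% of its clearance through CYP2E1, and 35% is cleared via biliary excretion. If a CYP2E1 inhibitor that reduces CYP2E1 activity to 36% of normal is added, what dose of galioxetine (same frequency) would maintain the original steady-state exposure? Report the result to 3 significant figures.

87.6 μg

The CYP2E1 pathway (65% of clearance) is reduced to 0.36× activity: 0.65 × 0.36 = 0.234.
The remaining 35% of clearance is unaffected.
Relative clearance = 0.234 + 0.35 = 0.584.
To maintain the same steady-state level, dose must scale with clearance: new dose = 150 × 0.584 = 87.6 μg.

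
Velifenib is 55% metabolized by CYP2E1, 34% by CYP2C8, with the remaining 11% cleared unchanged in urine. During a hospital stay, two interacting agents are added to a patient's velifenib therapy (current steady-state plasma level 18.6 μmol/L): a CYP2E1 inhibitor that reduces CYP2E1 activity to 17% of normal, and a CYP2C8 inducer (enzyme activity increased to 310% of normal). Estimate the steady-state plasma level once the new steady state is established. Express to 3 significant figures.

The CYP2E1 pathway (55% of clearance) falls to 0.17× activity: 0.55 × 0.17 = 0.0935.
The CYP2C8 pathway (34% of clearance) is boosted to 3.1× activity: 0.34 × 3.1 = 1.054.
Non-CYP routes (11%) are unchanged.
New clearance relative to baseline: 0.0935 + 1.054 + 0.11 = 1.2575.
Steady-state plasma level ∝ 1/CL: new value = 18.6 / 1.2575 = 14.8 μmol/L.

14.8 μmol/L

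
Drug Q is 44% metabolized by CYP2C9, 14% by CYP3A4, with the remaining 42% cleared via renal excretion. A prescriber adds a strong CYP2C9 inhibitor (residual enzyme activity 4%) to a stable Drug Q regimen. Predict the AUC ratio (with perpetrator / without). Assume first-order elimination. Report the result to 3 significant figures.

CYP2C9: 0.44 × 0.04 = 0.0176
CYP3A4: 0.14 (unchanged)
Other: 0.42 (unchanged)
Relative clearance = 0.0176 + 0.14 + 0.42 = 0.5776.
AUC ratio = CL_old/CL_new = 1 / 0.5776 = 1.73.

1.73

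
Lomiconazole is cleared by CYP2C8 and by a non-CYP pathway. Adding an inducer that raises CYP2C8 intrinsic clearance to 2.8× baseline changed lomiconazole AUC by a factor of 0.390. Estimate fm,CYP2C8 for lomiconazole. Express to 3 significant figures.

0.869

CL'/CL = 1 / 0.390 = 2.564
2.8·fm + (1 − fm) = 2.564
fm = (2.564 − 1) / (2.8 − 1) = 0.869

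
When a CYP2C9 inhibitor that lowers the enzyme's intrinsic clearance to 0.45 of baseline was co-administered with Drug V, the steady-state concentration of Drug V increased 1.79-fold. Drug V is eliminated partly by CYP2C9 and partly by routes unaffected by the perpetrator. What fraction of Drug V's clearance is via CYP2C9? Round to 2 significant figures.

CL'/CL = 1 / 1.79 = 0.5587
0.45·fm + (1 − fm) = 0.5587
fm = (0.5587 − 1) / (0.45 − 1) = 0.80

0.80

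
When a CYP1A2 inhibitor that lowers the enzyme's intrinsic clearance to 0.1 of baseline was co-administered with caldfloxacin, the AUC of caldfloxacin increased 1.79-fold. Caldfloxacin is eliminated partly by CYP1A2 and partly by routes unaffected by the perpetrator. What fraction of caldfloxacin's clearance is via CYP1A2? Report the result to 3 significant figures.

Call the CYP1A2 fraction fm. After the interaction, CL_new/CL_old = fm × 0.1 + (1 − fm).
AUC ratio = 1 / (new CL fraction), so new CL fraction = 1 / 1.79 = 0.5587.
fm × 0.1 + 1 − fm = 0.5587  ⇒  fm × (0.1 − 1) = −0.4413  ⇒  fm = 0.490.

0.490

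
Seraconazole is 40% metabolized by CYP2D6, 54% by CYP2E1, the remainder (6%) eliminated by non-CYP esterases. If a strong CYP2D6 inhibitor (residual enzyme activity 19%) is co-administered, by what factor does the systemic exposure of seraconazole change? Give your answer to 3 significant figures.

CYP2D6: 0.4 × 0.19 = 0.076
CYP2E1: 0.54 (unchanged)
Other: 0.06 (unchanged)
CL_new/CL_old = 0.076 + 0.54 + 0.06 = 0.676.
Since systemic exposure ∝ 1/CL, the ratio is 1 / 0.676 = 1.48.

1.48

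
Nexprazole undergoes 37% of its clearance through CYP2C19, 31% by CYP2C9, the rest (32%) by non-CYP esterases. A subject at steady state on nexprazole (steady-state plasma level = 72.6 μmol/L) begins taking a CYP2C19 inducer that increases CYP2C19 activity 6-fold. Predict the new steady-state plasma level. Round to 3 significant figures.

25.5 μmol/L

The CYP2C19 pathway (37% of clearance) increases to 6× activity: 0.37 × 6 = 2.22.
CYP2C9 (31%) and the residual 32% are unaffected.
CL_new/CL_old = 2.22 + 0.31 + 0.32 = 2.85.
New steady-state plasma level = baseline ÷ relative clearance = 72.6 / 2.85 = 25.5 μmol/L.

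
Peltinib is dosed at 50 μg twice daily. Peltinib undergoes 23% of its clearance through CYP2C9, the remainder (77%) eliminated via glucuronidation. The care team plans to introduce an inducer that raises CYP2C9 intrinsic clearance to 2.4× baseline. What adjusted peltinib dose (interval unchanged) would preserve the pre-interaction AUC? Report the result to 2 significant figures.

66 μg

CYP2C9: 0.23 × 2.4 = 0.552
Other: 0.77 (unchanged)
New clearance relative to baseline: 0.552 + 0.77 = 1.322.
To maintain the same steady-state level, dose must scale with clearance: new dose = 50 × 1.322 = 66 μg.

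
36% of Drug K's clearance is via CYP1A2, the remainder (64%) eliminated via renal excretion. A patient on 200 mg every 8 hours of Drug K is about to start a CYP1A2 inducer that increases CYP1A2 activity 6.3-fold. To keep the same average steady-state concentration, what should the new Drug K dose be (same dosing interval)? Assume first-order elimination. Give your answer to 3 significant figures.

The CYP1A2 pathway (36% of clearance) rises to 6.3× activity: 0.36 × 6.3 = 2.268.
The remaining 64% of clearance is unaffected.
New clearance relative to baseline: 2.268 + 0.64 = 2.908.
To maintain the same steady-state level, dose must scale with clearance: new dose = 200 × 2.908 = 582 mg.

582 mg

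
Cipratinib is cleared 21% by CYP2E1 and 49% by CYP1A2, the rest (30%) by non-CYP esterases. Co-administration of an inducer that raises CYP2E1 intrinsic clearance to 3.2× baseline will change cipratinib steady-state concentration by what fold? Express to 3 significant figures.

0.684

CYP2E1: 0.21 × 3.2 = 0.672
CYP1A2: 0.49 (unchanged)
Other: 0.3 (unchanged)
Relative clearance = 0.672 + 0.49 + 0.3 = 1.462.
Steady-state concentration ratio = CL_old/CL_new = 1 / 1.462 = 0.684.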